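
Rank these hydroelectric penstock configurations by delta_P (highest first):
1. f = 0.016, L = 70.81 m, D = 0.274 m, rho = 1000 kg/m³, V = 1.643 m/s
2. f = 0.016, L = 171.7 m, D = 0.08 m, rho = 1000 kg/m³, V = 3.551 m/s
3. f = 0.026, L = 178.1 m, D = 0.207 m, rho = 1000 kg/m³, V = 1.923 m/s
Case 1: delta_P = 5.581 kPa
Case 2: delta_P = 216.5 kPa
Case 3: delta_P = 41.36 kPa
Ranking (highest first): 2, 3, 1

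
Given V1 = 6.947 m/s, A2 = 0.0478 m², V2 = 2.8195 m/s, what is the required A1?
Formula: V_2 = \frac{A_1 V_1}{A_2}
Substituting knowns: 2.8195 = A1·6.947/0.0478
Solving for A1: A1 = 2.8195·0.0478/6.947 = 0.0194 m²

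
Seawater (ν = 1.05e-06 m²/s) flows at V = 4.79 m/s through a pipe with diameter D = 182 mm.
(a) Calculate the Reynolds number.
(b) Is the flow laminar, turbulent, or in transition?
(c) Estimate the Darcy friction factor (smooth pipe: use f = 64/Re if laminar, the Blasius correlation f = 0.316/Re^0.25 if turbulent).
(a) Re = V·D/ν = 4.79·0.182/1.05e-06 = 830270
(b) Flow regime: turbulent (Re > 4000)
(c) Friction factor: f = 0.316/Re^0.25 = 0.316/830270^0.25 = 0.01047 (Blasius is strictly valid for Re ≲ 1e5; used here as the smooth-pipe estimate the problem specifies)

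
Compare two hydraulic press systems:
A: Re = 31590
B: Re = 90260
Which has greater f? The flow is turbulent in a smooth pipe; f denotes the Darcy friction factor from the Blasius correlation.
f(A) = 0.0237, f(B) = 0.01823. Answer: A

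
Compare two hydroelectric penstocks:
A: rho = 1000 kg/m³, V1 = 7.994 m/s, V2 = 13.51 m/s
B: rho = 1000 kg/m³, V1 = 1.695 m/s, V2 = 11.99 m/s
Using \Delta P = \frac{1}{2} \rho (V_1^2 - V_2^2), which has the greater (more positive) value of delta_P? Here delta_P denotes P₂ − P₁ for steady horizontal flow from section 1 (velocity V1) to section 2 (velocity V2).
delta_P(A) = -59.31 kPa, delta_P(B) = -70.44 kPa. Answer: A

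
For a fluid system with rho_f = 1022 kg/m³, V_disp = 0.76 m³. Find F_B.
Formula: F_B = \rho_f g V_{disp}
F_B = 1022·9.81·0.76 = 7620 N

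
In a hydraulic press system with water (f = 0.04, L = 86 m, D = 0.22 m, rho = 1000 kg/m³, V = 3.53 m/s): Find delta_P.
Formula: \Delta P = f \frac{L}{D} \frac{\rho V^2}{2}
delta_P = 0.04·(86/0.22)·0.5·1000·3.53²/1000 = 97.42 kPa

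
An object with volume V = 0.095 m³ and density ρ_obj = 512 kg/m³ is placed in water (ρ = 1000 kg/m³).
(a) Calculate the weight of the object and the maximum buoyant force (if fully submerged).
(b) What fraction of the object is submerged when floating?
(a) W=rho_obj*g*V=512*9.81*0.095=477.2 N; F_B(max)=rho*g*V=1000*9.81*0.095=932.0 N
(b) Floating fraction=rho_obj/rho=512/1000=0.512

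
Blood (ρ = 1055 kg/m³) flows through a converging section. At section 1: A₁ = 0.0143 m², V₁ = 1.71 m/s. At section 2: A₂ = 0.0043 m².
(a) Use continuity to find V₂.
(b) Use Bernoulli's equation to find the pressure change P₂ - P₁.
(a) Continuity: A₁V₁=A₂V₂ -> V₂=A₁V₁/A₂=0.0143*1.71/0.0043=5.69 m/s
(b) Bernoulli: P₂-P₁=0.5*rho*(V₁^2-V₂^2)/1000=0.5*1055*(1.71^2-5.69^2)/1000=-15.54 kPa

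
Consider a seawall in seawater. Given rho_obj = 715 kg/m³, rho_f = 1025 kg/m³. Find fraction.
Formula: f_{sub} = \frac{\rho_{obj}}{\rho_f}
fraction = 715/1025 = 0.6976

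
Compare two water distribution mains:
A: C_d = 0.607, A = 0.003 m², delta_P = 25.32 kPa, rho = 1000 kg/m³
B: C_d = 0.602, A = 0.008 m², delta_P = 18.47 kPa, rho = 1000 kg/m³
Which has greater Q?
Q(A) = 12.96 L/s, Q(B) = 29.27 L/s. Answer: B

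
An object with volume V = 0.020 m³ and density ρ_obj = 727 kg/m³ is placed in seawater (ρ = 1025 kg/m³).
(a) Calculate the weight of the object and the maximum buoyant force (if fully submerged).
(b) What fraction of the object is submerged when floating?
(a) W=rho_obj*g*V=727*9.81*0.020=142.6 N; F_B(max)=rho*g*V=1025*9.81*0.020=201.1 N
(b) Floating fraction=rho_obj/rho=727/1025=0.709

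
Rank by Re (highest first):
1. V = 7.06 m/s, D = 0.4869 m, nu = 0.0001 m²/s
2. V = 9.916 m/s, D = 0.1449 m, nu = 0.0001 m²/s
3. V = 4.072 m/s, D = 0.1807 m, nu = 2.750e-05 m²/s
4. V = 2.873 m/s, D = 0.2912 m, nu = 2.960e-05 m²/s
Case 1: Re = 34375
Case 2: Re = 14368
Case 3: Re = 26757
Case 4: Re = 28264
Ranking (highest first): 1, 4, 3, 2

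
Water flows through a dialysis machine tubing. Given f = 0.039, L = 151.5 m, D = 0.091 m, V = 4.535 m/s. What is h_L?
Formula: h_L = f \frac{L}{D} \frac{V^2}{2g}
h_L = 0.039·(151.5/0.091)·4.535²/(2·9.81) = 68.06 m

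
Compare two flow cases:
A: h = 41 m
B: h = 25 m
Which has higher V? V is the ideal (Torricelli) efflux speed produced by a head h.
V(A) = 28.36 m/s, V(B) = 22.15 m/s. Answer: A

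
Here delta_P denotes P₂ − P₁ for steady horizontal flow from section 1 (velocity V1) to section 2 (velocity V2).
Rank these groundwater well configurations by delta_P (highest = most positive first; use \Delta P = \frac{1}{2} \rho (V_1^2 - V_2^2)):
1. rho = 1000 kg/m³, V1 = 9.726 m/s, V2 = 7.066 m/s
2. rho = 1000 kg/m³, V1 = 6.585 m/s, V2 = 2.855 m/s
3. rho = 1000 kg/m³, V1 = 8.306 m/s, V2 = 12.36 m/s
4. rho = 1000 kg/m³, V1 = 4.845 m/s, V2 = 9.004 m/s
Case 1: delta_P = 22.33 kPa
Case 2: delta_P = 17.61 kPa
Case 3: delta_P = -41.89 kPa
Case 4: delta_P = -28.8 kPa
Ranking (highest first): 1, 2, 4, 3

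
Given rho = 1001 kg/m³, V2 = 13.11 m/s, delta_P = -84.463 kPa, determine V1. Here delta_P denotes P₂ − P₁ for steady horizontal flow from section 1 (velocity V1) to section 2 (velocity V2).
Formula: \Delta P = \frac{1}{2} \rho (V_1^2 - V_2^2)
Substituting knowns: -84.463 = 0.5·1001·(V1² − 13.11²)/1000
Solving for V1: V1 = √(13.11² + 2·(-84.463·1000)/1001) = 1.765 m/s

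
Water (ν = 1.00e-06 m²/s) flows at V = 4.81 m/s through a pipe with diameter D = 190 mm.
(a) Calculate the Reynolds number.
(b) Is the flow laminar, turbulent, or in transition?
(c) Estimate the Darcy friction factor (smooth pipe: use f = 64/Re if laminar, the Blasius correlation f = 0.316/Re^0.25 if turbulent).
(a) Re = V·D/ν = 4.81·0.19/1.00e-06 = 913900
(b) Flow regime: turbulent (Re > 4000)
(c) Friction factor: f = 0.316/Re^0.25 = 0.316/913900^0.25 = 0.01022 (Blasius is strictly valid for Re ≲ 1e5; used here as the smooth-pipe estimate the problem specifies)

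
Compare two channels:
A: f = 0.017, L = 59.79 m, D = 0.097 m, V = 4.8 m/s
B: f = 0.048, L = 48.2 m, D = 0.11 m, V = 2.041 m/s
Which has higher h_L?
h_L(A) = 12.31 m, h_L(B) = 4.466 m. Answer: A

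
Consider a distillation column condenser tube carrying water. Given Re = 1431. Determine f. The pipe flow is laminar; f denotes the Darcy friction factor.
Formula: f = \frac{64}{Re}
f = 64/1431 = 0.04472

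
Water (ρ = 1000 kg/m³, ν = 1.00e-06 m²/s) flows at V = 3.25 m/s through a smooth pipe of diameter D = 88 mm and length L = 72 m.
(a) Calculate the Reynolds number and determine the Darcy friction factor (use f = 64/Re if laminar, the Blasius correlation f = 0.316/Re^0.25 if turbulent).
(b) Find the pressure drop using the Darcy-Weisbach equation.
(a) Re = V·D/ν = 3.25·0.088/1.00e-06 = 286000 → turbulent (Re > 4000); f = 0.316/Re^0.25 = 0.316/286000^0.25 = 0.013665 (Blasius is strictly valid for Re ≲ 1e5; used here as the smooth-pipe estimate the problem specifies)
(b) Darcy-Weisbach: ΔP = f·(L/D)·½ρV²/1000 = 0.013665·(72/0.088)·½·1000·3.25²/1000 = 59.05 kPa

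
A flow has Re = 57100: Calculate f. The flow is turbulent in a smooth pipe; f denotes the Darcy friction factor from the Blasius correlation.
Formula: f = \frac{0.316}{Re^{0.25}}
f = 0.316/57100^0.25 = 0.02044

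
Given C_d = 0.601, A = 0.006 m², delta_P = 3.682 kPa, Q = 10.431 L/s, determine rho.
Formula: Q = C_d A \sqrt{\frac{2 \Delta P}{\rho}}
Substituting knowns: 10.431 = 0.601·0.006·√(2·(3.682·1000)/rho)·1000
Solving for rho: rho = 2·(3.682·1000)/((10.431/1000)/(0.601·0.006))² = 880.1 kg/m³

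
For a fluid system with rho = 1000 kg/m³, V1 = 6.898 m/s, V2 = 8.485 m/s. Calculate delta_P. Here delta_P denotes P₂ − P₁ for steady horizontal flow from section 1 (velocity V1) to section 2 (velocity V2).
Formula: \Delta P = \frac{1}{2} \rho (V_1^2 - V_2^2)
delta_P = 0.5·1000·(6.898² − 8.485²)/1000 = -12.21 kPa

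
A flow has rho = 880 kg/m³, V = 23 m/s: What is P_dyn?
Formula: P_{dyn} = \frac{1}{2} \rho V^2
P_dyn = 0.5·880·23²/1000 = 232.8 kPa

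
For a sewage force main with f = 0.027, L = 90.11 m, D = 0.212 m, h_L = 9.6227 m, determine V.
Formula: h_L = f \frac{L}{D} \frac{V^2}{2g}
Substituting knowns: 9.6227 = 0.027·(90.11/0.212)·V²/(2·9.81)
Solving for V: V = √(9.6227·2·9.81/(0.027·(90.11/0.212))) = 4.056 m/s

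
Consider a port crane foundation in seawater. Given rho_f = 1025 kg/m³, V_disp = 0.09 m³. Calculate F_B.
Formula: F_B = \rho_f g V_{disp}
F_B = 1025·9.81·0.09 = 905 N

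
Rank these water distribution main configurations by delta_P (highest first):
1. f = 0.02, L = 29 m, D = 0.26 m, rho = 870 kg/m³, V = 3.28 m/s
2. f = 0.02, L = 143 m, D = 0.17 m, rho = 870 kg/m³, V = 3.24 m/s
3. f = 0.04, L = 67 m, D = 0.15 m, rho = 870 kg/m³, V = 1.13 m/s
Case 1: delta_P = 10.44 kPa
Case 2: delta_P = 76.82 kPa
Case 3: delta_P = 9.924 kPa
Ranking (highest first): 2, 1, 3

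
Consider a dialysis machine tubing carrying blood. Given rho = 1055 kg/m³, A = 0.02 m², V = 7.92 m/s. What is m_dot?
Formula: \dot{m} = \rho A V
m_dot = 1055·0.02·7.92 = 167.1 kg/s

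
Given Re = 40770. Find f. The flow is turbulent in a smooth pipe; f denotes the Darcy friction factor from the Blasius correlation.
Formula: f = \frac{0.316}{Re^{0.25}}
f = 0.316/40770^0.25 = 0.02224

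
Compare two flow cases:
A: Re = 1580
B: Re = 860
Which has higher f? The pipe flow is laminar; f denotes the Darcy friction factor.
f(A) = 0.04051, f(B) = 0.07442. Answer: B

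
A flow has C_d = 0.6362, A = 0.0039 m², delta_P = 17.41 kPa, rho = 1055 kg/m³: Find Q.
Formula: Q = C_d A \sqrt{\frac{2 \Delta P}{\rho}}
Q = 0.6362·0.0039·√(2·(17.41·1000)/1055)·1000 = 14.25 L/s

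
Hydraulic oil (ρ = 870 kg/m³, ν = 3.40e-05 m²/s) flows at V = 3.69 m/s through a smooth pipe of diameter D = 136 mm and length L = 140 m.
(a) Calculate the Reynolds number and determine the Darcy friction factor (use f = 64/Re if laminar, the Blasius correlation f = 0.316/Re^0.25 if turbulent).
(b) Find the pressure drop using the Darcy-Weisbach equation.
(a) Re = V·D/ν = 3.69·0.136/3.40e-05 = 14760 → turbulent (Re > 4000); f = 0.316/Re^0.25 = 0.316/14760^0.25 = 0.028669
(b) Darcy-Weisbach: ΔP = f·(L/D)·½ρV²/1000 = 0.028669·(140/0.136)·½·870·3.69²/1000 = 174.8 kPa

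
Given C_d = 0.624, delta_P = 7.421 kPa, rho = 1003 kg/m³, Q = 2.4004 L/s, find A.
Formula: Q = C_d A \sqrt{\frac{2 \Delta P}{\rho}}
Substituting knowns: 2.4004 = 0.624·A·√(2·(7.421·1000)/1003)·1000
Solving for A: A = (2.4004/1000)/(0.624·√(2·(7.421·1000)/1003)) = 0.001 m²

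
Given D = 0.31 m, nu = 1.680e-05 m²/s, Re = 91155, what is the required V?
Formula: Re = \frac{V D}{\nu}
Substituting knowns: 91155 = V·0.31/1.680e-05
Solving for V: V = 91155·1.680e-05/0.31 = 4.94 m/s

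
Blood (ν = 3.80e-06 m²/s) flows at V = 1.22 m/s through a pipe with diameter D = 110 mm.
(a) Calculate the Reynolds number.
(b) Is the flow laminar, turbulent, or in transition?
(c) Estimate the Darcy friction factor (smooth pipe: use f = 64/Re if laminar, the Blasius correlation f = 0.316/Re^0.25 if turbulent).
(a) Re = V·D/ν = 1.22·0.11/3.80e-06 = 35316
(b) Flow regime: turbulent (Re > 4000)
(c) Friction factor: f = 0.316/Re^0.25 = 0.316/35316^0.25 = 0.02305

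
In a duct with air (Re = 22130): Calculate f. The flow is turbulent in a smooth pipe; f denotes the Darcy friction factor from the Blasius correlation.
Formula: f = \frac{0.316}{Re^{0.25}}
f = 0.316/22130^0.25 = 0.02591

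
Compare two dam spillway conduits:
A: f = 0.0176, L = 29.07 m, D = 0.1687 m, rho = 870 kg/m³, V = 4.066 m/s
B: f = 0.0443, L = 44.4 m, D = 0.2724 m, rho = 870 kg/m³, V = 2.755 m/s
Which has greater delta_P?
delta_P(A) = 21.81 kPa, delta_P(B) = 23.84 kPa. Answer: B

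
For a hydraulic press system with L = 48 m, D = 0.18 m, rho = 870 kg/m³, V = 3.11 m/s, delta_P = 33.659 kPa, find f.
Formula: \Delta P = f \frac{L}{D} \frac{\rho V^2}{2}
Substituting knowns: 33.659 = f·(48/0.18)·0.5·870·3.11²/1000
Solving for f: f = (33.659·1000)/((48/0.18)·0.5·870·3.11²) = 0.03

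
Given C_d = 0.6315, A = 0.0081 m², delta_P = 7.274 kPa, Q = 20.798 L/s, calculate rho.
Formula: Q = C_d A \sqrt{\frac{2 \Delta P}{\rho}}
Substituting knowns: 20.798 = 0.6315·0.0081·√(2·(7.274·1000)/rho)·1000
Solving for rho: rho = 2·(7.274·1000)/((20.798/1000)/(0.6315·0.0081))² = 880 kg/m³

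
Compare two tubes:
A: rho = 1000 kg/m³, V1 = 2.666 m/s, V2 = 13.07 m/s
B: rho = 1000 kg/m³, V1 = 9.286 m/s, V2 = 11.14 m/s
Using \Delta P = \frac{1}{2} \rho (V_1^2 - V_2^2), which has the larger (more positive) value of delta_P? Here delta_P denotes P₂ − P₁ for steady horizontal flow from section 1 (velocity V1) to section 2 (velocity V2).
delta_P(A) = -81.86 kPa, delta_P(B) = -18.93 kPa. Answer: B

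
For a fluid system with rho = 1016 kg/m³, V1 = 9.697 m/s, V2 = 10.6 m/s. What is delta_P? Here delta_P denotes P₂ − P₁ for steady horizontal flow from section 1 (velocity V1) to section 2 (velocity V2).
Formula: \Delta P = \frac{1}{2} \rho (V_1^2 - V_2^2)
delta_P = 0.5·1016·(9.697² − 10.6²)/1000 = -9.311 kPa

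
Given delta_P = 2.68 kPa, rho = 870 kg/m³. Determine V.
Formula: V = \sqrt{\frac{2 \Delta P}{\rho}}
V = √(2·(2.68·1000)/870) = 2.482 m/s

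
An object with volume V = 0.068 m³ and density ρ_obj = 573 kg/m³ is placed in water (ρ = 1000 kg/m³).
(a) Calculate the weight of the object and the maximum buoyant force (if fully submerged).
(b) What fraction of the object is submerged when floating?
(a) W=rho_obj*g*V=573*9.81*0.068=382.2 N; F_B(max)=rho*g*V=1000*9.81*0.068=667.1 N
(b) Floating fraction=rho_obj/rho=573/1000=0.573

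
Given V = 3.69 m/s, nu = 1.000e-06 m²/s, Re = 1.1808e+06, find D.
Formula: Re = \frac{V D}{\nu}
Substituting knowns: 1.1808e+06 = 3.69·D/1.000e-06
Solving for D: D = 1.1808e+06·1.000e-06/3.69 = 0.32 m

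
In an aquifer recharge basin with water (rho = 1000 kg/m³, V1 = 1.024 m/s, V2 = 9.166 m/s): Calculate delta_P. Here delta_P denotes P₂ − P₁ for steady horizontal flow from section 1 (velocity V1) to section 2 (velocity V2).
Formula: \Delta P = \frac{1}{2} \rho (V_1^2 - V_2^2)
delta_P = 0.5·1000·(1.024² − 9.166²)/1000 = -41.48 kPa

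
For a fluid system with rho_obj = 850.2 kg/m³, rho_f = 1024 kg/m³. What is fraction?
Formula: f_{sub} = \frac{\rho_{obj}}{\rho_f}
fraction = 850.2/1024 = 0.8303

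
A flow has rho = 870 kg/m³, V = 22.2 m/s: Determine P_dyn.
Formula: P_{dyn} = \frac{1}{2} \rho V^2
P_dyn = 0.5·870·22.2²/1000 = 214.4 kPa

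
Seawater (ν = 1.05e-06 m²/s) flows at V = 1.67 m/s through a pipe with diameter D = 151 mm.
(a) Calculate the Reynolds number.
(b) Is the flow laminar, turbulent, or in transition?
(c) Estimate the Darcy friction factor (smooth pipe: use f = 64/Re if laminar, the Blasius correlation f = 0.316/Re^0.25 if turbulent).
(a) Re = V·D/ν = 1.67·0.151/1.05e-06 = 240160
(b) Flow regime: turbulent (Re > 4000)
(c) Friction factor: f = 0.316/Re^0.25 = 0.316/240160^0.25 = 0.01427 (Blasius is strictly valid for Re ≲ 1e5; used here as the smooth-pipe estimate the problem specifies)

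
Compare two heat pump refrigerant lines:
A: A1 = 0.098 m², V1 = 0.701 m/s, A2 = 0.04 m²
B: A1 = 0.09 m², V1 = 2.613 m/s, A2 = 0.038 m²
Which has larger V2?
V2(A) = 1.717 m/s, V2(B) = 6.189 m/s. Answer: B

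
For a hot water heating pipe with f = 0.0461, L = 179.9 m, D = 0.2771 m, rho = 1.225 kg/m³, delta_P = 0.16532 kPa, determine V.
Formula: \Delta P = f \frac{L}{D} \frac{\rho V^2}{2}
Substituting knowns: 0.16532 = 0.0461·(179.9/0.2771)·0.5·1.225·V²/1000
Solving for V: V = √((0.16532·1000)/(0.0461·(179.9/0.2771)·0.5·1.225)) = 3.003 m/s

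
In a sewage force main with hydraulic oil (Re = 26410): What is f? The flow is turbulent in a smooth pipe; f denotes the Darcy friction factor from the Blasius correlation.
Formula: f = \frac{0.316}{Re^{0.25}}
f = 0.316/26410^0.25 = 0.02479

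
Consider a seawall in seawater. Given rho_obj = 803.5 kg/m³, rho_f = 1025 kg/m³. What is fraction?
Formula: f_{sub} = \frac{\rho_{obj}}{\rho_f}
fraction = 803.5/1025 = 0.7839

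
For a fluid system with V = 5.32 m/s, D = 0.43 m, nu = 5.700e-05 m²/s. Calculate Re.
Formula: Re = \frac{V D}{\nu}
Re = 5.32·0.43/5.700e-05 = 40133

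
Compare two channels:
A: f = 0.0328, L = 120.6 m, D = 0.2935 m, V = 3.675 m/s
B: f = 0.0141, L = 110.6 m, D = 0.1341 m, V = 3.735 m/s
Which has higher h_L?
h_L(A) = 9.277 m, h_L(B) = 8.269 m. Answer: A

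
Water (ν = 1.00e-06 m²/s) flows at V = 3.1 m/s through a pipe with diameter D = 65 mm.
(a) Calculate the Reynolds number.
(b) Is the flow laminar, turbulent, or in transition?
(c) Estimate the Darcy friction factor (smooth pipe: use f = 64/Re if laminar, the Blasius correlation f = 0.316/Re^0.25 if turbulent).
(a) Re = V·D/ν = 3.1·0.065/1.00e-06 = 201500
(b) Flow regime: turbulent (Re > 4000)
(c) Friction factor: f = 0.316/Re^0.25 = 0.316/201500^0.25 = 0.01491 (Blasius is strictly valid for Re ≲ 1e5; used here as the smooth-pipe estimate the problem specifies)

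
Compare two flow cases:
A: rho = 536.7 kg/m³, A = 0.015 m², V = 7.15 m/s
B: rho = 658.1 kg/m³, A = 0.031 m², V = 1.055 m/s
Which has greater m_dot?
m_dot(A) = 57.56 kg/s, m_dot(B) = 21.52 kg/s. Answer: A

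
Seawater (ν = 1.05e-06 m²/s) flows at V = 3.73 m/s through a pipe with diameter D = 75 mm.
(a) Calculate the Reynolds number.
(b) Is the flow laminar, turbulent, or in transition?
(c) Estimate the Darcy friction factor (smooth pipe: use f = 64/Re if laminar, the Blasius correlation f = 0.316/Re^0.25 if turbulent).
(a) Re = V·D/ν = 3.73·0.075/1.05e-06 = 266430
(b) Flow regime: turbulent (Re > 4000)
(c) Friction factor: f = 0.316/Re^0.25 = 0.316/266430^0.25 = 0.01391 (Blasius is strictly valid for Re ≲ 1e5; used here as the smooth-pipe estimate the problem specifies)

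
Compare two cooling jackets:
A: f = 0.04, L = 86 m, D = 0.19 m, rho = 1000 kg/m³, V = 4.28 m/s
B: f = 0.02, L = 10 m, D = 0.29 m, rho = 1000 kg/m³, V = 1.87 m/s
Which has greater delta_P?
delta_P(A) = 165.8 kPa, delta_P(B) = 1.206 kPa. Answer: A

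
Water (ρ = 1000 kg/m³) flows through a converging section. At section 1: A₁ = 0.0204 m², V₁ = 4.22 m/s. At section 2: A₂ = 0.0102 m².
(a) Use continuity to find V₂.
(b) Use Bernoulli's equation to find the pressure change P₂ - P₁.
(a) Continuity: A₁V₁=A₂V₂ -> V₂=A₁V₁/A₂=0.0204*4.22/0.0102=8.44 m/s
(b) Bernoulli: P₂-P₁=0.5*rho*(V₁^2-V₂^2)/1000=0.5*1000*(4.22^2-8.44^2)/1000=-26.71 kPa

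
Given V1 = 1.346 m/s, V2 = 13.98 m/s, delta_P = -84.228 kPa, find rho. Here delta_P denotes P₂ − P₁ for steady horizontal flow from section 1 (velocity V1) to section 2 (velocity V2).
Formula: \Delta P = \frac{1}{2} \rho (V_1^2 - V_2^2)
Substituting knowns: -84.228 = 0.5·rho·(1.346² − 13.98²)/1000
Solving for rho: rho = 2·(-84.228·1000)/(1.346² − 13.98²) = 870 kg/m³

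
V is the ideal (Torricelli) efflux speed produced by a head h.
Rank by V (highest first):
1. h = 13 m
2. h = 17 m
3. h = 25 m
Case 1: V = 15.97 m/s
Case 2: V = 18.26 m/s
Case 3: V = 22.15 m/s
Ranking (highest first): 3, 2, 1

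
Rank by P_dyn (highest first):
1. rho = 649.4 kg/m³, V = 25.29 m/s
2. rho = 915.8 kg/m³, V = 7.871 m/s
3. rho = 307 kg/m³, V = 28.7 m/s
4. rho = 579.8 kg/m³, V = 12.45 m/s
Case 1: P_dyn = 207.7 kPa
Case 2: P_dyn = 28.37 kPa
Case 3: P_dyn = 126.4 kPa
Case 4: P_dyn = 44.94 kPa
Ranking (highest first): 1, 3, 4, 2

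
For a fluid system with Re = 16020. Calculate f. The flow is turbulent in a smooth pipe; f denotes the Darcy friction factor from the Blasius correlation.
Formula: f = \frac{0.316}{Re^{0.25}}
f = 0.316/16020^0.25 = 0.02809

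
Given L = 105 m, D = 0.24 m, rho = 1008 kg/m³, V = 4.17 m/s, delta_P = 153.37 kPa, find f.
Formula: \Delta P = f \frac{L}{D} \frac{\rho V^2}{2}
Substituting knowns: 153.37 = f·(105/0.24)·0.5·1008·4.17²/1000
Solving for f: f = (153.37·1000)/((105/0.24)·0.5·1008·4.17²) = 0.04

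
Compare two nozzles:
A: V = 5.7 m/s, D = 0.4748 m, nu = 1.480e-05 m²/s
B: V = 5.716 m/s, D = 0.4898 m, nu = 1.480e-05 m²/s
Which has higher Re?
Re(A) = 182862, Re(B) = 189169. Answer: B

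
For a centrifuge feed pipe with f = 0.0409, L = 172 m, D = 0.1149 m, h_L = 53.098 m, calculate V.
Formula: h_L = f \frac{L}{D} \frac{V^2}{2g}
Substituting knowns: 53.098 = 0.0409·(172/0.1149)·V²/(2·9.81)
Solving for V: V = √(53.098·2·9.81/(0.0409·(172/0.1149))) = 4.125 m/s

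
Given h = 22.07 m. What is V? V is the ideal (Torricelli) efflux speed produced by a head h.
Formula: V = \sqrt{2 g h}
V = √(2·9.81·22.07) = 20.81 m/s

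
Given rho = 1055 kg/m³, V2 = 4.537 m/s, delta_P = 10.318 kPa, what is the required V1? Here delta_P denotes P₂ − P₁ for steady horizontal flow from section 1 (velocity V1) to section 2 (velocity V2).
Formula: \Delta P = \frac{1}{2} \rho (V_1^2 - V_2^2)
Substituting knowns: 10.318 = 0.5·1055·(V1² − 4.537²)/1000
Solving for V1: V1 = √(4.537² + 2·(10.318·1000)/1055) = 6.336 m/s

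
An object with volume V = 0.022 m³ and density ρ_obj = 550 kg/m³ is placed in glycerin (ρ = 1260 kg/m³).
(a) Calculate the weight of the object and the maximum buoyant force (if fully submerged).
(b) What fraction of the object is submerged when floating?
(a) W=rho_obj*g*V=550*9.81*0.022=118.7 N; F_B(max)=rho*g*V=1260*9.81*0.022=271.9 N
(b) Floating fraction=rho_obj/rho=550/1260=0.437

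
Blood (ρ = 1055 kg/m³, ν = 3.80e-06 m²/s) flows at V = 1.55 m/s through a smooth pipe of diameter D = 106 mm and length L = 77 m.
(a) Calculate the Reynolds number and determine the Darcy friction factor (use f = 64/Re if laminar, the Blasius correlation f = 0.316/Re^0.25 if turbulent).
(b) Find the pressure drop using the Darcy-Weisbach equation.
(a) Re = V·D/ν = 1.55·0.106/3.80e-06 = 43237 → turbulent (Re > 4000); f = 0.316/Re^0.25 = 0.316/43237^0.25 = 0.021914
(b) Darcy-Weisbach: ΔP = f·(L/D)·½ρV²/1000 = 0.021914·(77/0.106)·½·1055·1.55²/1000 = 20.17 kPa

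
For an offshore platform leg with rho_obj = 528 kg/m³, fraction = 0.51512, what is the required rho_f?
Formula: f_{sub} = \frac{\rho_{obj}}{\rho_f}
Substituting knowns: 0.51512 = 528/rho_f
Solving for rho_f: rho_f = 528/0.51512 = 1025 kg/m³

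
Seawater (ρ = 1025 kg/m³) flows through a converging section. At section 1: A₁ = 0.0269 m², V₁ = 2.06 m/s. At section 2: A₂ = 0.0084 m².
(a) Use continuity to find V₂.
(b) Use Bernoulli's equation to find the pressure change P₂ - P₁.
(a) Continuity: A₁V₁=A₂V₂ -> V₂=A₁V₁/A₂=0.0269*2.06/0.0084=6.60 m/s
(b) Bernoulli: P₂-P₁=0.5*rho*(V₁^2-V₂^2)/1000=0.5*1025*(2.06^2-6.60^2)/1000=-20.15 kPa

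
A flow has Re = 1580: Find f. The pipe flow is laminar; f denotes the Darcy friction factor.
Formula: f = \frac{64}{Re}
f = 64/1580 = 0.04051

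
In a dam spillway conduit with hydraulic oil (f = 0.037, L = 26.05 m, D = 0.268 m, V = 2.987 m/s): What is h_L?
Formula: h_L = f \frac{L}{D} \frac{V^2}{2g}
h_L = 0.037·(26.05/0.268)·2.987²/(2·9.81) = 1.635 m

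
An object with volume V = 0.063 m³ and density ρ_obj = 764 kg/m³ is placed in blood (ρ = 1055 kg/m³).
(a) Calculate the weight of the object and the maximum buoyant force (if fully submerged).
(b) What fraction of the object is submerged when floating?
(a) W=rho_obj*g*V=764*9.81*0.063=472.2 N; F_B(max)=rho*g*V=1055*9.81*0.063=652.0 N
(b) Floating fraction=rho_obj/rho=764/1055=0.724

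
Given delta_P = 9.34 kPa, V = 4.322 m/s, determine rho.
Formula: V = \sqrt{\frac{2 \Delta P}{\rho}}
Substituting knowns: 4.322 = √(2·(9.34·1000)/rho)
Solving for rho: rho = 2·(9.34·1000)/4.322² = 1000 kg/m³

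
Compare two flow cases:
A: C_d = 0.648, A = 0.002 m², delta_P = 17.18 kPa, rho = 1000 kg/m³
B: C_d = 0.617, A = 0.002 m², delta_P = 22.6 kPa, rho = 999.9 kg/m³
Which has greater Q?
Q(A) = 7.597 L/s, Q(B) = 8.297 L/s. Answer: B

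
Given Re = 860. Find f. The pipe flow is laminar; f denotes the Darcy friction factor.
Formula: f = \frac{64}{Re}
f = 64/860 = 0.07442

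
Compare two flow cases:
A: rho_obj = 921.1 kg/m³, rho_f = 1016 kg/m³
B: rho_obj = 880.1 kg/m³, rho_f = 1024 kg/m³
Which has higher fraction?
fraction(A) = 0.9066, fraction(B) = 0.8595. Answer: A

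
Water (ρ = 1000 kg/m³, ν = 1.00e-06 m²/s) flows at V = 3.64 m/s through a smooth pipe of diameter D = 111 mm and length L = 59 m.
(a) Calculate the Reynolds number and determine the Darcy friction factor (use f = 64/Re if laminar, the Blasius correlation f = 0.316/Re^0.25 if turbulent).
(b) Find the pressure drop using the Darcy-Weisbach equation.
(a) Re = V·D/ν = 3.64·0.111/1.00e-06 = 404040 → turbulent (Re > 4000); f = 0.316/Re^0.25 = 0.316/404040^0.25 = 0.012534 (Blasius is strictly valid for Re ≲ 1e5; used here as the smooth-pipe estimate the problem specifies)
(b) Darcy-Weisbach: ΔP = f·(L/D)·½ρV²/1000 = 0.012534·(59/0.111)·½·1000·3.64²/1000 = 44.14 kPa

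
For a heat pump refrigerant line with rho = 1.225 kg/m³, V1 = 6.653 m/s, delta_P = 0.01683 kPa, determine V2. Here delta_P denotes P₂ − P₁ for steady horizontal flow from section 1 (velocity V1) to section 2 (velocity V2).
Formula: \Delta P = \frac{1}{2} \rho (V_1^2 - V_2^2)
Substituting knowns: 0.01683 = 0.5·1.225·(6.653² − V2²)/1000
Solving for V2: V2 = √(6.653² − 2·(0.01683·1000)/1.225) = 4.097 m/s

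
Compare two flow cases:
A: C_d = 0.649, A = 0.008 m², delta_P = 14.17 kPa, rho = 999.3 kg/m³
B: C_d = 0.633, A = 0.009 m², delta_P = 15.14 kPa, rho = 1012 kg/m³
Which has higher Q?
Q(A) = 27.65 L/s, Q(B) = 31.16 L/s. Answer: B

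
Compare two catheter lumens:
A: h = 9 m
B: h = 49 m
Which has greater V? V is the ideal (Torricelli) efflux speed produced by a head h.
V(A) = 13.29 m/s, V(B) = 31.01 m/s. Answer: B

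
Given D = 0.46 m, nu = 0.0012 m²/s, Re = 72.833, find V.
Formula: Re = \frac{V D}{\nu}
Substituting knowns: 72.833 = V·0.46/0.0012
Solving for V: V = 72.833·0.0012/0.46 = 0.19 m/s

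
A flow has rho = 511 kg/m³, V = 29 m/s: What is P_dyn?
Formula: P_{dyn} = \frac{1}{2} \rho V^2
P_dyn = 0.5·511·29²/1000 = 214.9 kPa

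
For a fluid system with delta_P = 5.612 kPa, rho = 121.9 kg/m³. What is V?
Formula: V = \sqrt{\frac{2 \Delta P}{\rho}}
V = √(2·(5.612·1000)/121.9) = 9.596 m/s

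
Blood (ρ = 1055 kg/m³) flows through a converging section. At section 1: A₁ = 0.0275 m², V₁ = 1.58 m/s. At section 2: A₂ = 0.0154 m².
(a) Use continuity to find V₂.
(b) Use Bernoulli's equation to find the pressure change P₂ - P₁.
(a) Continuity: A₁V₁=A₂V₂ -> V₂=A₁V₁/A₂=0.0275*1.58/0.0154=2.82 m/s
(b) Bernoulli: P₂-P₁=0.5*rho*(V₁^2-V₂^2)/1000=0.5*1055*(1.58^2-2.82^2)/1000=-2.878 kPa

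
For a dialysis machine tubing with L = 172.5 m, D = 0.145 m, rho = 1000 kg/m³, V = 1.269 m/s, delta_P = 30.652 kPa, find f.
Formula: \Delta P = f \frac{L}{D} \frac{\rho V^2}{2}
Substituting knowns: 30.652 = f·(172.5/0.145)·0.5·1000·1.269²/1000
Solving for f: f = (30.652·1000)/((172.5/0.145)·0.5·1000·1.269²) = 0.032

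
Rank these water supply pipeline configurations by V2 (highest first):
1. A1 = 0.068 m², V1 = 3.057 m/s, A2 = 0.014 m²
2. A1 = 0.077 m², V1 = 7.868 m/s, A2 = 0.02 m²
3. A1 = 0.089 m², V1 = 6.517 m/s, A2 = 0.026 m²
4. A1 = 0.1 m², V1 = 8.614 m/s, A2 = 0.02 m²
Case 1: V2 = 14.85 m/s
Case 2: V2 = 30.29 m/s
Case 3: V2 = 22.31 m/s
Case 4: V2 = 43.07 m/s
Ranking (highest first): 4, 2, 3, 1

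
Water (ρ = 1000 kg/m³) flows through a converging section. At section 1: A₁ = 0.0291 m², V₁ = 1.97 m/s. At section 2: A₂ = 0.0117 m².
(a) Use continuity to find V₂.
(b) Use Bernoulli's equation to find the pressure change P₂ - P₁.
(a) Continuity: A₁V₁=A₂V₂ -> V₂=A₁V₁/A₂=0.0291*1.97/0.0117=4.90 m/s
(b) Bernoulli: P₂-P₁=0.5*rho*(V₁^2-V₂^2)/1000=0.5*1000*(1.97^2-4.90^2)/1000=-10.06 kPa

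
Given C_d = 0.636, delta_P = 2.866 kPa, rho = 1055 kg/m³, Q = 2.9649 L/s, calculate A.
Formula: Q = C_d A \sqrt{\frac{2 \Delta P}{\rho}}
Substituting knowns: 2.9649 = 0.636·A·√(2·(2.866·1000)/1055)·1000
Solving for A: A = (2.9649/1000)/(0.636·√(2·(2.866·1000)/1055)) = 0.002 m²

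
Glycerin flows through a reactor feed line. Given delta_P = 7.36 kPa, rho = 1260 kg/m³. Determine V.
Formula: V = \sqrt{\frac{2 \Delta P}{\rho}}
V = √(2·(7.36·1000)/1260) = 3.418 m/s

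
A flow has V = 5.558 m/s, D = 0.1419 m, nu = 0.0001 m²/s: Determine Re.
Formula: Re = \frac{V D}{\nu}
Re = 5.558·0.1419/0.0001 = 7887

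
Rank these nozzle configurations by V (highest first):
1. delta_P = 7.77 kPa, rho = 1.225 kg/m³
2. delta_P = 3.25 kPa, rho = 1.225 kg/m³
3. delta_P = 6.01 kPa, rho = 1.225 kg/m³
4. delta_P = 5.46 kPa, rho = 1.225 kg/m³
Case 1: V = 112.6 m/s
Case 2: V = 72.84 m/s
Case 3: V = 99.06 m/s
Case 4: V = 94.42 m/s
Ranking (highest first): 1, 3, 4, 2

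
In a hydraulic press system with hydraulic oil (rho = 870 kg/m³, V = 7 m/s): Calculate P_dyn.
Formula: P_{dyn} = \frac{1}{2} \rho V^2
P_dyn = 0.5·870·7²/1000 = 21.32 kPa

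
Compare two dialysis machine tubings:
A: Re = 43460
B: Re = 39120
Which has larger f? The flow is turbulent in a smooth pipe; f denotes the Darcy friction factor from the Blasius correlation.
f(A) = 0.02189, f(B) = 0.02247. Answer: B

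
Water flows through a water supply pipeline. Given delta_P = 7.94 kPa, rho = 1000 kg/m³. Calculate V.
Formula: V = \sqrt{\frac{2 \Delta P}{\rho}}
V = √(2·(7.94·1000)/1000) = 3.985 m/s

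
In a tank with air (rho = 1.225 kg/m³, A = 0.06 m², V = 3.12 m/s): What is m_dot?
Formula: \dot{m} = \rho A V
m_dot = 1.225·0.06·3.12 = 0.2293 kg/s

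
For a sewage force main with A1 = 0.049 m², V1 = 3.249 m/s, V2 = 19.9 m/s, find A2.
Formula: V_2 = \frac{A_1 V_1}{A_2}
Substituting knowns: 19.9 = 0.049·3.249/A2
Solving for A2: A2 = 0.049·3.249/19.9 = 0.008 m²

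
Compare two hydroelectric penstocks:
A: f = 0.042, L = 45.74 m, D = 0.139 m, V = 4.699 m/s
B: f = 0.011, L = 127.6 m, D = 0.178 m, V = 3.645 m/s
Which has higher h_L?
h_L(A) = 15.55 m, h_L(B) = 5.34 m. Answer: A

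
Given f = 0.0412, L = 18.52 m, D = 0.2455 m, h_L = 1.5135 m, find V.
Formula: h_L = f \frac{L}{D} \frac{V^2}{2g}
Substituting knowns: 1.5135 = 0.0412·(18.52/0.2455)·V²/(2·9.81)
Solving for V: V = √(1.5135·2·9.81/(0.0412·(18.52/0.2455))) = 3.091 m/s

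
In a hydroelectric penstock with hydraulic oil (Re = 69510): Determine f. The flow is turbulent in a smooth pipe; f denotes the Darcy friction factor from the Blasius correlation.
Formula: f = \frac{0.316}{Re^{0.25}}
f = 0.316/69510^0.25 = 0.01946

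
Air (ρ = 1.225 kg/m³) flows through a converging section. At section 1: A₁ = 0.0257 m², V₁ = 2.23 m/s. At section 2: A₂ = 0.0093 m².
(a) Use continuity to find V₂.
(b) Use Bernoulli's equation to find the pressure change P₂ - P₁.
(a) Continuity: A₁V₁=A₂V₂ -> V₂=A₁V₁/A₂=0.0257*2.23/0.0093=6.16 m/s
(b) Bernoulli: P₂-P₁=0.5*rho*(V₁^2-V₂^2)/1000=0.5*1.225*(2.23^2-6.16^2)/1000=-0.0202 kPa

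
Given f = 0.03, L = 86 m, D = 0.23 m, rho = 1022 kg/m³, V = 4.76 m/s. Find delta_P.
Formula: \Delta P = f \frac{L}{D} \frac{\rho V^2}{2}
delta_P = 0.03·(86/0.23)·0.5·1022·4.76²/1000 = 129.9 kPa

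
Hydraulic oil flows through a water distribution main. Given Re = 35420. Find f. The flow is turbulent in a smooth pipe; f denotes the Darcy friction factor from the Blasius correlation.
Formula: f = \frac{0.316}{Re^{0.25}}
f = 0.316/35420^0.25 = 0.02303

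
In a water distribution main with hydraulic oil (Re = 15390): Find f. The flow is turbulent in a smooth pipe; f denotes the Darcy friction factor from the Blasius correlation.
Formula: f = \frac{0.316}{Re^{0.25}}
f = 0.316/15390^0.25 = 0.02837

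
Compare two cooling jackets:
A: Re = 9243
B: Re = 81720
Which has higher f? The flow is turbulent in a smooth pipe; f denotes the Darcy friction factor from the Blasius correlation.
f(A) = 0.03223, f(B) = 0.01869. Answer: A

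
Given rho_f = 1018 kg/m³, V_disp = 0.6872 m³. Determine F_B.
Formula: F_B = \rho_f g V_{disp}
F_B = 1018·9.81·0.6872 = 6863 N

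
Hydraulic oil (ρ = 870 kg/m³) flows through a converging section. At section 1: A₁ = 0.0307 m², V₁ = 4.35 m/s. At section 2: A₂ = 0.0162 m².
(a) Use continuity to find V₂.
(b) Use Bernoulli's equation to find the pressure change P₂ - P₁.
(a) Continuity: A₁V₁=A₂V₂ -> V₂=A₁V₁/A₂=0.0307*4.35/0.0162=8.24 m/s
(b) Bernoulli: P₂-P₁=0.5*rho*(V₁^2-V₂^2)/1000=0.5*870*(4.35^2-8.24^2)/1000=-21.3 kPa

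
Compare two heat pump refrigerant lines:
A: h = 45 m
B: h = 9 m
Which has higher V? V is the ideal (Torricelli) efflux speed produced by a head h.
V(A) = 29.71 m/s, V(B) = 13.29 m/s. Answer: A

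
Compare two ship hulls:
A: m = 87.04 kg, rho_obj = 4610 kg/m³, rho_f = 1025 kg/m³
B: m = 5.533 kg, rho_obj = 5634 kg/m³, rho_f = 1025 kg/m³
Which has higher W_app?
W_app(A) = 664 N, W_app(B) = 44.4 N. Answer: A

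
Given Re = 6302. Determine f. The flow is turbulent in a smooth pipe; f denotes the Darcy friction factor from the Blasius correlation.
Formula: f = \frac{0.316}{Re^{0.25}}
f = 0.316/6302^0.25 = 0.03547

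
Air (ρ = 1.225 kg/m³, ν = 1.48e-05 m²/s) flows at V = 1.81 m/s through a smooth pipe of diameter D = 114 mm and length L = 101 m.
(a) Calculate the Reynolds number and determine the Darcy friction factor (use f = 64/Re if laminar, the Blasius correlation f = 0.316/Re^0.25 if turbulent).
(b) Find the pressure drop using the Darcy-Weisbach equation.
(a) Re = V·D/ν = 1.81·0.114/1.48e-05 = 13942 → turbulent (Re > 4000); f = 0.316/Re^0.25 = 0.316/13942^0.25 = 0.029081
(b) Darcy-Weisbach: ΔP = f·(L/D)·½ρV²/1000 = 0.029081·(101/0.114)·½·1.225·1.81²/1000 = 0.0517 kPa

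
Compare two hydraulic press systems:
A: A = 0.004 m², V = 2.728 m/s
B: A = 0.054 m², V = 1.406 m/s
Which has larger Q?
Q(A) = 10.91 L/s, Q(B) = 75.92 L/s. Answer: B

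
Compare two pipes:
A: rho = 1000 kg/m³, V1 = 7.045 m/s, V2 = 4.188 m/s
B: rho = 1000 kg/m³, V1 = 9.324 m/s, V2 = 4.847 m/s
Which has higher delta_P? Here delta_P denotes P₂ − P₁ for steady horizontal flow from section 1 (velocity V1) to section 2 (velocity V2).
delta_P(A) = 16.05 kPa, delta_P(B) = 31.72 kPa. Answer: B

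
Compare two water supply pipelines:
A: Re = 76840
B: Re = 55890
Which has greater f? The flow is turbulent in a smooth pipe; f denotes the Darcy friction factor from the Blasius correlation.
f(A) = 0.01898, f(B) = 0.02055. Answer: B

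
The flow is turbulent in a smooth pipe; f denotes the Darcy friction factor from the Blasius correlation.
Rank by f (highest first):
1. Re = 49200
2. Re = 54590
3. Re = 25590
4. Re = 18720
Case 1: f = 0.02122
Case 2: f = 0.02067
Case 3: f = 0.02498
Case 4: f = 0.02702
Ranking (highest first): 4, 3, 1, 2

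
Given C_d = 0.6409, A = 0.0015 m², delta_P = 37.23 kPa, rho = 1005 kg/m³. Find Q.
Formula: Q = C_d A \sqrt{\frac{2 \Delta P}{\rho}}
Q = 0.6409·0.0015·√(2·(37.23·1000)/1005)·1000 = 8.275 L/s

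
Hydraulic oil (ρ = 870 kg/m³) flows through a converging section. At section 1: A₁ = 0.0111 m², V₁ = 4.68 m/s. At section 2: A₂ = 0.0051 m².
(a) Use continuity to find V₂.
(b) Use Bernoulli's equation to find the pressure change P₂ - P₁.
(a) Continuity: A₁V₁=A₂V₂ -> V₂=A₁V₁/A₂=0.0111*4.68/0.0051=10.19 m/s
(b) Bernoulli: P₂-P₁=0.5*rho*(V₁^2-V₂^2)/1000=0.5*870*(4.68^2-10.19^2)/1000=-35.64 kPa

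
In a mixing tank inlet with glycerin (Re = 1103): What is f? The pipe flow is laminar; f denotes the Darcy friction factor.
Formula: f = \frac{64}{Re}
f = 64/1103 = 0.05802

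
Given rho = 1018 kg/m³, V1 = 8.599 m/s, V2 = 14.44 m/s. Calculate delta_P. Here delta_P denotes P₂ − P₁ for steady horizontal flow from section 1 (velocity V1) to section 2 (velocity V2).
Formula: \Delta P = \frac{1}{2} \rho (V_1^2 - V_2^2)
delta_P = 0.5·1018·(8.599² − 14.44²)/1000 = -68.5 kPa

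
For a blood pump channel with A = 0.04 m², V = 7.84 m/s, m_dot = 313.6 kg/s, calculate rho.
Formula: \dot{m} = \rho A V
Substituting knowns: 313.6 = rho·0.04·7.84
Solving for rho: rho = 313.6/(0.04·7.84) = 1000 kg/m³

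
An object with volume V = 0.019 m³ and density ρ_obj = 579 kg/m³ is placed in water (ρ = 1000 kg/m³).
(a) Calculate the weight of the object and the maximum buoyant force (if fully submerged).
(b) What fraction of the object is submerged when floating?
(a) W=rho_obj*g*V=579*9.81*0.019=107.9 N; F_B(max)=rho*g*V=1000*9.81*0.019=186.4 N
(b) Floating fraction=rho_obj/rho=579/1000=0.579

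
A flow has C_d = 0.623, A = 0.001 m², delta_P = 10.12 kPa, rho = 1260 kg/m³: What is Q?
Formula: Q = C_d A \sqrt{\frac{2 \Delta P}{\rho}}
Q = 0.623·0.001·√(2·(10.12·1000)/1260)·1000 = 2.497 L/s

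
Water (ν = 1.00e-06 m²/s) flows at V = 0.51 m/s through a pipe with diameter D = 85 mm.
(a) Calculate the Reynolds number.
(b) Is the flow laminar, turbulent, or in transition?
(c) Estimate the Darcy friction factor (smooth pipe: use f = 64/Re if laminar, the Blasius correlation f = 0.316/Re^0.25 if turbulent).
(a) Re = V·D/ν = 0.51·0.085/1.00e-06 = 43350
(b) Flow regime: turbulent (Re > 4000)
(c) Friction factor: f = 0.316/Re^0.25 = 0.316/43350^0.25 = 0.0219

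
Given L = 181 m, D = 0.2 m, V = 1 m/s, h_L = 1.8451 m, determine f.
Formula: h_L = f \frac{L}{D} \frac{V^2}{2g}
Substituting knowns: 1.8451 = f·(181/0.2)·1²/(2·9.81)
Solving for f: f = 1.8451·2·9.81/((181/0.2)·1²) = 0.04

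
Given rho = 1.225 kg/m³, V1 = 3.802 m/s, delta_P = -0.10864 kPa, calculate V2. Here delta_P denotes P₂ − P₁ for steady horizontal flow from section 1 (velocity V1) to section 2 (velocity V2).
Formula: \Delta P = \frac{1}{2} \rho (V_1^2 - V_2^2)
Substituting knowns: -0.10864 = 0.5·1.225·(3.802² − V2²)/1000
Solving for V2: V2 = √(3.802² − 2·(-0.10864·1000)/1.225) = 13.85 m/s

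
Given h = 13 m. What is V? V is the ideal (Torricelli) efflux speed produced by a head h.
Formula: V = \sqrt{2 g h}
V = √(2·9.81·13) = 15.97 m/s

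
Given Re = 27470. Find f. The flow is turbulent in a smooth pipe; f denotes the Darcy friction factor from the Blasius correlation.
Formula: f = \frac{0.316}{Re^{0.25}}
f = 0.316/27470^0.25 = 0.02455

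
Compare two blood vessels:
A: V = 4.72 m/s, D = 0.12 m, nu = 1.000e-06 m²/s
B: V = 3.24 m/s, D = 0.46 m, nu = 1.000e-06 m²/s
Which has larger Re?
Re(A) = 566400, Re(B) = 1.490e+06. Answer: B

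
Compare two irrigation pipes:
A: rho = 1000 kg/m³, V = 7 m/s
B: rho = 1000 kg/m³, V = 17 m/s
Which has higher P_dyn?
P_dyn(A) = 24.5 kPa, P_dyn(B) = 144.5 kPa. Answer: B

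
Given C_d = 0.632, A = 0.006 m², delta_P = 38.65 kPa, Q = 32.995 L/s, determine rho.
Formula: Q = C_d A \sqrt{\frac{2 \Delta P}{\rho}}
Substituting knowns: 32.995 = 0.632·0.006·√(2·(38.65·1000)/rho)·1000
Solving for rho: rho = 2·(38.65·1000)/((32.995/1000)/(0.632·0.006))² = 1021 kg/m³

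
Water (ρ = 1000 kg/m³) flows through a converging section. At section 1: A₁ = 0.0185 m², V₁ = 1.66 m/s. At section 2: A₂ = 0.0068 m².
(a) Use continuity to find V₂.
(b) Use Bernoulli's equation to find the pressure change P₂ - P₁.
(a) Continuity: A₁V₁=A₂V₂ -> V₂=A₁V₁/A₂=0.0185*1.66/0.0068=4.52 m/s
(b) Bernoulli: P₂-P₁=0.5*rho*(V₁^2-V₂^2)/1000=0.5*1000*(1.66^2-4.52^2)/1000=-8.837 kPa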